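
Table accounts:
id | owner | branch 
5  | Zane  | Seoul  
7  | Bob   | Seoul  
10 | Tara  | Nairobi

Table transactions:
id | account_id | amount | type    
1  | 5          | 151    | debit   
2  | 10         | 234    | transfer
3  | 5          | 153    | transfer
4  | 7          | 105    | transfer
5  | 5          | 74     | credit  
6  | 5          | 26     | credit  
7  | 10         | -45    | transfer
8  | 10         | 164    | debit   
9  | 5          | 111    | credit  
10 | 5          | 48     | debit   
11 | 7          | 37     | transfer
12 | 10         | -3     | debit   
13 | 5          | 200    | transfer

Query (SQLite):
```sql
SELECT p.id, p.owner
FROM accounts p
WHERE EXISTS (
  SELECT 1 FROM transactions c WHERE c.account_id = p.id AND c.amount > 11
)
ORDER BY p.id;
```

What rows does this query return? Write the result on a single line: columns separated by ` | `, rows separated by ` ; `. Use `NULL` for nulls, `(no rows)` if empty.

5 | Zane ; 7 | Bob ; 10 | Tara

For each accounts row, check whether any transactions with matching account_id has amount > 11.
Keep rows where that is true.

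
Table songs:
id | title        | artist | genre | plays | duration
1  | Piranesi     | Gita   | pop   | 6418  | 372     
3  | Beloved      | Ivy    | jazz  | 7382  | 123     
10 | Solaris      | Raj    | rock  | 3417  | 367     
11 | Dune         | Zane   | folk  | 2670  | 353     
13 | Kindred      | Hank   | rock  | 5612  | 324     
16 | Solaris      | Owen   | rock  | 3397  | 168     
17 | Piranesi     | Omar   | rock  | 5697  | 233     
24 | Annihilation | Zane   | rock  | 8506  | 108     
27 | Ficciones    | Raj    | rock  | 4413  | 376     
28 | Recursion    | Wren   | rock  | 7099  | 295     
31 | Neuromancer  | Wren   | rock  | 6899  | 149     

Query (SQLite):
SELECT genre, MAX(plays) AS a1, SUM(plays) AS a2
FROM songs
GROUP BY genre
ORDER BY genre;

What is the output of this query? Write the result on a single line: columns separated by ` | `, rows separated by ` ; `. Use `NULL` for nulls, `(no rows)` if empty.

folk | 2670 | 2670 ; jazz | 7382 | 7382 ; pop | 6418 | 6418 ; rock | 8506 | 45040

Group songs by genre.
Per group compute: MAX(plays), SUM(plays).
  folk: ids {11} → MAX(plays)=2670, SUM(plays)=2670
  jazz: ids {3} → MAX(plays)=7382, SUM(plays)=7382
  pop: ids {1} → MAX(plays)=6418, SUM(plays)=6418
  rock: ids {10, 13, 16, 17, 24, 27, 28, 31} → MAX(plays)=8506, SUM(plays)=45040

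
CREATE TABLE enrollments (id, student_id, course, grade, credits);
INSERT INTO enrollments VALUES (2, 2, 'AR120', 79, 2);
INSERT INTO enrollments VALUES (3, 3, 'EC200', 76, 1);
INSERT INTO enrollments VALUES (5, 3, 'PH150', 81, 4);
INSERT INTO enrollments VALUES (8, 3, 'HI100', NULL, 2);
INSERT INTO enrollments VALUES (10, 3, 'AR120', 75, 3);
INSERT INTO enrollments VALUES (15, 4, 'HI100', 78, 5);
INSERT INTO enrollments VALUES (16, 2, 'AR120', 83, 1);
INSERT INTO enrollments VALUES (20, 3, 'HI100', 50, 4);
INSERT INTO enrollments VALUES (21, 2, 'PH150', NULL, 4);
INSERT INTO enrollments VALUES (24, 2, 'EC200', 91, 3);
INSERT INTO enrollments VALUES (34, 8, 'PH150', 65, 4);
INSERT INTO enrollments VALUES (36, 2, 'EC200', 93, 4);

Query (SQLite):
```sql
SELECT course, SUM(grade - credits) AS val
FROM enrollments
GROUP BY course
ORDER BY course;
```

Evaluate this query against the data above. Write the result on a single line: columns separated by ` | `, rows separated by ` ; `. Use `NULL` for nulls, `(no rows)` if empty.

For each row compute grade - credits.
Group by course; take SUM of the expression per group.
  AR120: ids {2, 10, 16} → SUM(grade - credits)=231
  EC200: ids {3, 24, 36} → SUM(grade - credits)=252
  HI100: ids {8, 15, 20} → SUM(grade - credits)=119
  PH150: ids {5, 21, 34} → SUM(grade - credits)=138

AR120 | 231 ; EC200 | 252 ; HI100 | 119 ; PH150 | 138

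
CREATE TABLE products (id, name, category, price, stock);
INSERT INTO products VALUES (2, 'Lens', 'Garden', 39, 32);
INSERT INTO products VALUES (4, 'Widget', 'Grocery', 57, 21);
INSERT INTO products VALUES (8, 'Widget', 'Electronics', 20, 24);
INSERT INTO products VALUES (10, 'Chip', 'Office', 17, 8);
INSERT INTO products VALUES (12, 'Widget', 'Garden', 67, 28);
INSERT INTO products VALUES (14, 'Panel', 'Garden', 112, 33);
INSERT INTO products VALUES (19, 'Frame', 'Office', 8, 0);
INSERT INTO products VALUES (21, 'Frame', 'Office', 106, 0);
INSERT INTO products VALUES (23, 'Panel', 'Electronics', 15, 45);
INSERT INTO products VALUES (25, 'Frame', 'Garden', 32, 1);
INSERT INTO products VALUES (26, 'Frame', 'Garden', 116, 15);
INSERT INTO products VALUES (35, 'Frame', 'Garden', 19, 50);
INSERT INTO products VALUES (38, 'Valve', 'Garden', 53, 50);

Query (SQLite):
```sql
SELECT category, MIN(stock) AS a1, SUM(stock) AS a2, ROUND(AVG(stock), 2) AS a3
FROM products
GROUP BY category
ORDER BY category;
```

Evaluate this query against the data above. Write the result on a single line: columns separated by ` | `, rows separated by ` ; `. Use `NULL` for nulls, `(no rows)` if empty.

Electronics | 24 | 69 | 34.5 ; Garden | 1 | 209 | 29.86 ; Grocery | 21 | 21 | 21 ; Office | 0 | 8 | 2.67

Group products by category.
Per group compute: MIN(stock), SUM(stock), ROUND(AVG(stock), 2).
  Electronics: ids {8, 23} → MIN(stock)=24, SUM(stock)=69, ROUND(AVG(stock), 2)=34.5
  Garden: ids {2, 12, 14, 25, 26, 35, 38} → MIN(stock)=1, SUM(stock)=209, ROUND(AVG(stock), 2)=29.86
  Grocery: ids {4} → MIN(stock)=21, SUM(stock)=21, ROUND(AVG(stock), 2)=21
  Office: ids {10, 19, 21} → MIN(stock)=0, SUM(stock)=8, ROUND(AVG(stock), 2)=2.67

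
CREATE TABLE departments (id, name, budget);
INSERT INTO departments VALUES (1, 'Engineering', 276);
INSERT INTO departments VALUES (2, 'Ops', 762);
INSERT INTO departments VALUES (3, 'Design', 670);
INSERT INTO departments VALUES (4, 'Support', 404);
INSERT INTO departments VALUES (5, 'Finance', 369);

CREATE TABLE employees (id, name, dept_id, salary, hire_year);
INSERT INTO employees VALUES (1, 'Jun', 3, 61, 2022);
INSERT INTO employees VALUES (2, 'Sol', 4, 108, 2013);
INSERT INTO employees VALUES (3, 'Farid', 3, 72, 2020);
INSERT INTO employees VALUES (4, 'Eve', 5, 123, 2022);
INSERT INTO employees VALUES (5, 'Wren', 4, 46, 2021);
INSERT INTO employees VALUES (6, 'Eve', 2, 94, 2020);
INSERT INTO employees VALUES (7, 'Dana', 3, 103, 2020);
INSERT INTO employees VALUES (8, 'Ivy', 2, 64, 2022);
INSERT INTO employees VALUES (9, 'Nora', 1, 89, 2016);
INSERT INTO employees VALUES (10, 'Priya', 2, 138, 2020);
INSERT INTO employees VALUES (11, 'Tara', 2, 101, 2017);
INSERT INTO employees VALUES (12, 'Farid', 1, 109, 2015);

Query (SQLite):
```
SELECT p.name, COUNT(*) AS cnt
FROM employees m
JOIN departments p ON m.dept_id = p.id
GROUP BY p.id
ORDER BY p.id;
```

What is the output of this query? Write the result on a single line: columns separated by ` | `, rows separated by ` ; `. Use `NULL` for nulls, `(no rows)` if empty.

Engineering | 2 ; Ops | 4 ; Design | 3 ; Support | 2 ; Finance | 1

Join each employees row to its departments via dept_id.
Group joined rows by departments.id; compute COUNT(*) per group.
  1: ids {9, 12} → COUNT(*)=2
  2: ids {6, 8, 10, 11} → COUNT(*)=4
  3: ids {1, 3, 7} → COUNT(*)=3
  4: ids {2, 5} → COUNT(*)=2
  5: ids {4} → COUNT(*)=1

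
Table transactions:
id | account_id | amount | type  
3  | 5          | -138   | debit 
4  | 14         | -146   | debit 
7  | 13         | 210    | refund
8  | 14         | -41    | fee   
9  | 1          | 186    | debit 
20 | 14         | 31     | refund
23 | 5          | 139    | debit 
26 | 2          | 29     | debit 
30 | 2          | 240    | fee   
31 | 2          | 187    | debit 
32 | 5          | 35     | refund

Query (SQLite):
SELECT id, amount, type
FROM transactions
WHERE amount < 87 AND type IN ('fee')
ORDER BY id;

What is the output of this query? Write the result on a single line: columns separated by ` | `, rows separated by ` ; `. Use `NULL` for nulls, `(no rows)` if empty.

amount < 87: ids {3, 4, 8, 20, 26, 32}
type IN ('fee'): ids {8, 30}
Combine with AND.

8 | -41 | fee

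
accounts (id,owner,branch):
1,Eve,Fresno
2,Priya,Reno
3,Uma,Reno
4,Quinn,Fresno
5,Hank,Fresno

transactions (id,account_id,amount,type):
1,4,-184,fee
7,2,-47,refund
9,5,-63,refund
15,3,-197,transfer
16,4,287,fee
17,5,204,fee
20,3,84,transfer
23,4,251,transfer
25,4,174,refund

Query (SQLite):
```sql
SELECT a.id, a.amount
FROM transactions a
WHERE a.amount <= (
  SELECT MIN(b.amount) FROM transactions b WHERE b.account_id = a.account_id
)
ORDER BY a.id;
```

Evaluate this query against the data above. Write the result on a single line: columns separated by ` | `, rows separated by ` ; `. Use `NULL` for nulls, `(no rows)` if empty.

For each transactions row a, compute MIN(amount) over rows sharing a.account_id.
Keep row a if a.amount <= that per-group MIN.
  account_id=2: MIN(amount) = -47
  account_id=3: MIN(amount) = -197
  account_id=4: MIN(amount) = -184
  account_id=5: MIN(amount) = -63

1 | -184 ; 7 | -47 ; 9 | -63 ; 15 | -197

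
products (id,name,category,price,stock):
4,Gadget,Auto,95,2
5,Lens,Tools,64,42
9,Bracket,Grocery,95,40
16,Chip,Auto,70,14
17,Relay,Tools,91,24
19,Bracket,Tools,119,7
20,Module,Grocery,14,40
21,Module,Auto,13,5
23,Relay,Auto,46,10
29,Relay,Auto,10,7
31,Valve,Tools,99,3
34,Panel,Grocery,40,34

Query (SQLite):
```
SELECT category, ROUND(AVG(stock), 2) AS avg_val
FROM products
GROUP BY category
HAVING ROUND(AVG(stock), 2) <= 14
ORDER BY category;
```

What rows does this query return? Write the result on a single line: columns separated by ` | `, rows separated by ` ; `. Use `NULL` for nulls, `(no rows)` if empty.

Auto | 7.6

Partition products by category; compute ROUND(AVG(stock), 2) within each group.
HAVING: keep groups where ROUND(AVG(stock), 2) <= 14.
  Auto: ids {4, 16, 21, 23, 29} → ROUND(AVG(stock), 2)=7.6
  Grocery: ids {9, 20, 34} → ROUND(AVG(stock), 2)=38
  Tools: ids {5, 17, 19, 31} → ROUND(AVG(stock), 2)=19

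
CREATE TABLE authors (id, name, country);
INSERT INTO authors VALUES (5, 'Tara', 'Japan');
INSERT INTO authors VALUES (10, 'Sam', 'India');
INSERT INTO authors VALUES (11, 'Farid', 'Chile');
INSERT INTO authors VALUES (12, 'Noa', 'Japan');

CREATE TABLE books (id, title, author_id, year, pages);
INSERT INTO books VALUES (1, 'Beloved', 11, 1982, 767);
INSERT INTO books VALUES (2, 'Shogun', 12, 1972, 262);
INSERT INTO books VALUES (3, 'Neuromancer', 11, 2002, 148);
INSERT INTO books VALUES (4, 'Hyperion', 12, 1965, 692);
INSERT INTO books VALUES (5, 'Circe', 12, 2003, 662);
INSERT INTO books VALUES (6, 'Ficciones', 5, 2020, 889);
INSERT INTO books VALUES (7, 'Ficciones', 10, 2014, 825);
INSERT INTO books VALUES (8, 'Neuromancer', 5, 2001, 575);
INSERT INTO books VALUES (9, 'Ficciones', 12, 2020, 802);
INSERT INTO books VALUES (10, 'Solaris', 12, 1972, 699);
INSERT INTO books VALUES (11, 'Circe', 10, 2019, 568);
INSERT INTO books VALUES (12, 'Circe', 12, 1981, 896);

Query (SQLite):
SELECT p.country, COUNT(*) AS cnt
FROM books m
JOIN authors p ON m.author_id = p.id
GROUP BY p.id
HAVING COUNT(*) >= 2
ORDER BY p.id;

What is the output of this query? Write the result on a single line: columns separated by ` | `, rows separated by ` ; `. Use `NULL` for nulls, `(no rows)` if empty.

Join each books row to its authors via author_id.
Group joined rows by authors.id; compute COUNT(*) per group.
HAVING: keep groups with count ≥ 2.
  5: ids {6, 8} → COUNT(*)=2
  10: ids {7, 11} → COUNT(*)=2
  11: ids {1, 3} → COUNT(*)=2
  12: ids {2, 4, 5, 9, 10, 12} → COUNT(*)=6

Japan | 2 ; India | 2 ; Chile | 2 ; Japan | 6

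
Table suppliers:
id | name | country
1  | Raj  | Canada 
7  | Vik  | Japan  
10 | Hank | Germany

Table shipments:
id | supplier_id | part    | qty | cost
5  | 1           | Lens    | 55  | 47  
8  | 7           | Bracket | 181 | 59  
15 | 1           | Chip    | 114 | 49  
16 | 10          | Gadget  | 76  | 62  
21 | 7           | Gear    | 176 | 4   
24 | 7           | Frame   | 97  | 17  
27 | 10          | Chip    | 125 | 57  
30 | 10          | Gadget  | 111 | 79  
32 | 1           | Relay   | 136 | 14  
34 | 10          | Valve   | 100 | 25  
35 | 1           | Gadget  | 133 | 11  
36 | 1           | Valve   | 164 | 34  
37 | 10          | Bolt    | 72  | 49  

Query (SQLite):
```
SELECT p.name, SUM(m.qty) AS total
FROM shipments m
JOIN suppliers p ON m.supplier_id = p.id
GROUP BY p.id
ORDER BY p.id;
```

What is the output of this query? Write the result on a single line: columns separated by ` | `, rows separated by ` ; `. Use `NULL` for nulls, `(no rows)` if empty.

Join each shipments row to its suppliers via supplier_id.
Group joined rows by suppliers.id; compute SUM(m.qty) per group.
  1: ids {5, 15, 32, 35, 36} → SUM(m.qty)=602
  7: ids {8, 21, 24} → SUM(m.qty)=454
  10: ids {16, 27, 30, 34, 37} → SUM(m.qty)=484

Raj | 602 ; Vik | 454 ; Hank | 484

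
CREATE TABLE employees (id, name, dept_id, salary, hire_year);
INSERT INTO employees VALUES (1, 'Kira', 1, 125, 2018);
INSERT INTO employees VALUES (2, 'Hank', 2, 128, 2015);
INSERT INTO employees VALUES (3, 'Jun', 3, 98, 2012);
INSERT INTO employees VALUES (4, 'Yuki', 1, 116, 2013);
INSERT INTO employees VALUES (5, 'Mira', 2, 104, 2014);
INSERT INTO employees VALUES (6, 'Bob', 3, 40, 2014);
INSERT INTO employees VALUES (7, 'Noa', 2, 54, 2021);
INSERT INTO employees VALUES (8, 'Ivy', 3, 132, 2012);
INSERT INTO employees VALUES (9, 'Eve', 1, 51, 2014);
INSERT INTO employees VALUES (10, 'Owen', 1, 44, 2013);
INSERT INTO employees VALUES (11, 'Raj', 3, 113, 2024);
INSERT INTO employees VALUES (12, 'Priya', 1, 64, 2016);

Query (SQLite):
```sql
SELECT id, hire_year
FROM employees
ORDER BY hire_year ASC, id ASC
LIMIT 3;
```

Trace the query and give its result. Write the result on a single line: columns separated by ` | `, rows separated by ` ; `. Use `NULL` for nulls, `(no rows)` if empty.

3 | 2012 ; 8 | 2012 ; 4 | 2013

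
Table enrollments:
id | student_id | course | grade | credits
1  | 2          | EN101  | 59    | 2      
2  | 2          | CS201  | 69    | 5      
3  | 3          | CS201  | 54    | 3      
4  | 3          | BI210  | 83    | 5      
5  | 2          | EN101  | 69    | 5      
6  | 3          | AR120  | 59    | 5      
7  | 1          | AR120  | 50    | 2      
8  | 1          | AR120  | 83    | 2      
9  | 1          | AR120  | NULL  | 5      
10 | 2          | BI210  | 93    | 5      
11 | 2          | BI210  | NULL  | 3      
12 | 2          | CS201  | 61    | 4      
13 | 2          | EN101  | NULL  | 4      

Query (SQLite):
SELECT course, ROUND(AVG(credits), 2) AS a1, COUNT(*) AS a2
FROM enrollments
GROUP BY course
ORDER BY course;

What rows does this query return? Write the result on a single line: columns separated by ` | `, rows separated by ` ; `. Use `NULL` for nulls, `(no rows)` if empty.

Group enrollments by course.
Per group compute: ROUND(AVG(credits), 2), COUNT(*).
  AR120: ids {6, 7, 8, 9} → ROUND(AVG(credits), 2)=3.5, COUNT(*)=4
  BI210: ids {4, 10, 11} → ROUND(AVG(credits), 2)=4.33, COUNT(*)=3
  CS201: ids {2, 3, 12} → ROUND(AVG(credits), 2)=4, COUNT(*)=3
  EN101: ids {1, 5, 13} → ROUND(AVG(credits), 2)=3.67, COUNT(*)=3

AR120 | 3.5 | 4 ; BI210 | 4.33 | 3 ; CS201 | 4 | 3 ; EN101 | 3.67 | 3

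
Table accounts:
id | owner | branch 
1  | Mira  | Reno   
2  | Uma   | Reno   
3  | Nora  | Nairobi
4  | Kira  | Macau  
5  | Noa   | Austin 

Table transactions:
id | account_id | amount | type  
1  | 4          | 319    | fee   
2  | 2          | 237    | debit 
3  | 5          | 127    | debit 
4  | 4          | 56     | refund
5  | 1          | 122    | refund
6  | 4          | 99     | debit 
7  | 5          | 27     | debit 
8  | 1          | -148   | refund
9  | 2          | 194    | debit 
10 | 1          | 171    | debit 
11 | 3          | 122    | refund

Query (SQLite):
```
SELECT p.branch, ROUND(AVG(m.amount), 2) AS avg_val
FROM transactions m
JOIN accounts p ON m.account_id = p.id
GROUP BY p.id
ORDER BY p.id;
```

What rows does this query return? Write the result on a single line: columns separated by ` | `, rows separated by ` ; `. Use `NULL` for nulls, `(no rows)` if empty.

Reno | 48.33 ; Reno | 215.5 ; Nairobi | 122 ; Macau | 158 ; Austin | 77

Join each transactions row to its accounts via account_id.
Group joined rows by accounts.id; compute ROUND(AVG(m.amount), 2) per group.
  1: ids {5, 8, 10} → ROUND(AVG(m.amount), 2)=48.33
  2: ids {2, 9} → ROUND(AVG(m.amount), 2)=215.5
  3: ids {11} → ROUND(AVG(m.amount), 2)=122
  4: ids {1, 4, 6} → ROUND(AVG(m.amount), 2)=158
  5: ids {3, 7} → ROUND(AVG(m.amount), 2)=77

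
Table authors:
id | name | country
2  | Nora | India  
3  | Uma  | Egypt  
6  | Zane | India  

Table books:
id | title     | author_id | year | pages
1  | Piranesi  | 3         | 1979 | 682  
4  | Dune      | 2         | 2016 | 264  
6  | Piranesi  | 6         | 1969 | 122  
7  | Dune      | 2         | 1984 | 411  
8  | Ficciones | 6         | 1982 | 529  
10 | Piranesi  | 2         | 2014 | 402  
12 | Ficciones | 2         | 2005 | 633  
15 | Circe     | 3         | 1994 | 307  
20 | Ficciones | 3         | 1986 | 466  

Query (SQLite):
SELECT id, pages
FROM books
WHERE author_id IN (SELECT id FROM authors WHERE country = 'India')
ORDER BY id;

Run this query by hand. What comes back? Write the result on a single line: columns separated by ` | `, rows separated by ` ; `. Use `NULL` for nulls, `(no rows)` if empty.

Inner query: authors.id where country = 'India'.
Outer: keep books rows whose author_id is in that set.
Inner query → {2, 6}

4 | 264 ; 6 | 122 ; 7 | 411 ; 8 | 529 ; 10 | 402 ; 12 | 633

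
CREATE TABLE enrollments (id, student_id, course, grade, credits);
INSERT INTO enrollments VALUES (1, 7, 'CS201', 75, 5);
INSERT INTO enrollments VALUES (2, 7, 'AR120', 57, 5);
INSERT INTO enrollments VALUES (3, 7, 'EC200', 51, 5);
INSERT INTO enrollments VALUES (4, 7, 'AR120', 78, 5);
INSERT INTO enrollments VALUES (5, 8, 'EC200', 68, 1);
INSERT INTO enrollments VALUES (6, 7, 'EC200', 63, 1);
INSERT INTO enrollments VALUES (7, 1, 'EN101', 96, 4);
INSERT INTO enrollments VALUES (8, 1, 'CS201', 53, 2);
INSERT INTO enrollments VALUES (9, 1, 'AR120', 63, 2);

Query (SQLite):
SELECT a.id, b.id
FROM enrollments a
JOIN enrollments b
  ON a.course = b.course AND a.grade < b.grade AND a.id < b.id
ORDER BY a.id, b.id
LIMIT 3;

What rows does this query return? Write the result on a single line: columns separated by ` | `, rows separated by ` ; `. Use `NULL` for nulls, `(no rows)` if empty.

Pairs (a,b) with same course, a.grade < b.grade, a.id < b.id.
course groups: AR120:{2,4,9} CS201:{1,8} EC200:{3,5,6} EN101:{7}
Ordered by (a.id, b.id); first 3.

2 | 4 ; 2 | 9 ; 3 | 5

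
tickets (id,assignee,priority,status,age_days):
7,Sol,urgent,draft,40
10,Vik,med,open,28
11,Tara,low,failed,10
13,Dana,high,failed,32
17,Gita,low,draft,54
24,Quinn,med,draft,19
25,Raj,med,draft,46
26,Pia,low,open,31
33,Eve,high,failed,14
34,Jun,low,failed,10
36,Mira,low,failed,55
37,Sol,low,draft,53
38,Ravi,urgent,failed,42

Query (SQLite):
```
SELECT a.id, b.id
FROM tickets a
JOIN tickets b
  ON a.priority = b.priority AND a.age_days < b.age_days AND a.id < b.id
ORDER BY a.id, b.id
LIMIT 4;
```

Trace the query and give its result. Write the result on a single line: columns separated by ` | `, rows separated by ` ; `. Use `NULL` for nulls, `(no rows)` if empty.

Pairs (a,b) with same priority, a.age_days < b.age_days, a.id < b.id.
priority groups: high:{13,33} low:{11,17,26,34,36,37} med:{10,24,25} urgent:{7,38}
Ordered by (a.id, b.id); first 4.

7 | 38 ; 10 | 25 ; 11 | 17 ; 11 | 26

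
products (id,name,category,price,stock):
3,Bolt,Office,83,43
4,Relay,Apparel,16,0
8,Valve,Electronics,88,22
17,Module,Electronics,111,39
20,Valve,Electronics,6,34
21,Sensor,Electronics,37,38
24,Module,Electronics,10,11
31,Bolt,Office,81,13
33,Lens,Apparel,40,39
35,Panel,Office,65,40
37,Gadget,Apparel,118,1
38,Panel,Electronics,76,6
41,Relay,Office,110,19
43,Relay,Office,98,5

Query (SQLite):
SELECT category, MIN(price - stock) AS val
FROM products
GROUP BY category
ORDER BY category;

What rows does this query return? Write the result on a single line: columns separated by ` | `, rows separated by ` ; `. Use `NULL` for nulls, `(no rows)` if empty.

Apparel | 1 ; Electronics | -28 ; Office | 25

For each row compute price - stock.
Group by category; take MIN of the expression per group.
  Apparel: ids {4, 33, 37} → MIN(price - stock)=1
  Electronics: ids {8, 17, 20, 21, 24, 38} → MIN(price - stock)=-28
  Office: ids {3, 31, 35, 41, 43} → MIN(price - stock)=25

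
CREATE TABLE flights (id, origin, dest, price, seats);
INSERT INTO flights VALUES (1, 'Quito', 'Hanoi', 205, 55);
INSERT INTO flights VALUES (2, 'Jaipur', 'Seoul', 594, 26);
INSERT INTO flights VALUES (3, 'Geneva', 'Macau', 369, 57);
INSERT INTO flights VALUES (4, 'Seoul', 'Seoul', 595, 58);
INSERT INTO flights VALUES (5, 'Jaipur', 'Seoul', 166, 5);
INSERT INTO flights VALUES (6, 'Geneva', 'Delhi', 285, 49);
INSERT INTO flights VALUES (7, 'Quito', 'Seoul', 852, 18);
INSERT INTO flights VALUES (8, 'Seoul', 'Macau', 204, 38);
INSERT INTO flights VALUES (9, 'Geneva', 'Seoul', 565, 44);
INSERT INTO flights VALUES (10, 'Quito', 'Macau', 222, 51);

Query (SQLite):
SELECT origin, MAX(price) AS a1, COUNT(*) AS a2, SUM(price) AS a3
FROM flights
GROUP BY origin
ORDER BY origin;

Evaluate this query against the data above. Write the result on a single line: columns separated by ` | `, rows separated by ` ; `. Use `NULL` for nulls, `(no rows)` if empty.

Geneva | 565 | 3 | 1219 ; Jaipur | 594 | 2 | 760 ; Quito | 852 | 3 | 1279 ; Seoul | 595 | 2 | 799

Group flights by origin.
Per group compute: MAX(price), COUNT(*), SUM(price).
  Geneva: ids {3, 6, 9} → MAX(price)=565, COUNT(*)=3, SUM(price)=1219
  Jaipur: ids {2, 5} → MAX(price)=594, COUNT(*)=2, SUM(price)=760
  Quito: ids {1, 7, 10} → MAX(price)=852, COUNT(*)=3, SUM(price)=1279
  Seoul: ids {4, 8} → MAX(price)=595, COUNT(*)=2, SUM(price)=799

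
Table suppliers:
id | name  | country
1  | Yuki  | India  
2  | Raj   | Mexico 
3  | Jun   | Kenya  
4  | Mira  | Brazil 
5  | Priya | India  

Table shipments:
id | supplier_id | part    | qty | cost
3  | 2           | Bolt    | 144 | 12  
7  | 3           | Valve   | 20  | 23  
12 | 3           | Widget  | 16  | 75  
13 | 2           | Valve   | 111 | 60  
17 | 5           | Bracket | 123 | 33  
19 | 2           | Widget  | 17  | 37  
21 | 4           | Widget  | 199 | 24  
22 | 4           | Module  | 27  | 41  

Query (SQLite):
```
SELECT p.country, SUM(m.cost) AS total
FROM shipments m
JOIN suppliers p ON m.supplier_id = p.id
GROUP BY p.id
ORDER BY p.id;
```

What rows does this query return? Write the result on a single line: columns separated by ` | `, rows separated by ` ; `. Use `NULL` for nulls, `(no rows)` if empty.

Join each shipments row to its suppliers via supplier_id.
Group joined rows by suppliers.id; compute SUM(m.cost) per group.
  2: ids {3, 13, 19} → SUM(m.cost)=109
  3: ids {7, 12} → SUM(m.cost)=98
  4: ids {21, 22} → SUM(m.cost)=65
  5: ids {17} → SUM(m.cost)=33

Mexico | 109 ; Kenya | 98 ; Brazil | 65 ; India | 33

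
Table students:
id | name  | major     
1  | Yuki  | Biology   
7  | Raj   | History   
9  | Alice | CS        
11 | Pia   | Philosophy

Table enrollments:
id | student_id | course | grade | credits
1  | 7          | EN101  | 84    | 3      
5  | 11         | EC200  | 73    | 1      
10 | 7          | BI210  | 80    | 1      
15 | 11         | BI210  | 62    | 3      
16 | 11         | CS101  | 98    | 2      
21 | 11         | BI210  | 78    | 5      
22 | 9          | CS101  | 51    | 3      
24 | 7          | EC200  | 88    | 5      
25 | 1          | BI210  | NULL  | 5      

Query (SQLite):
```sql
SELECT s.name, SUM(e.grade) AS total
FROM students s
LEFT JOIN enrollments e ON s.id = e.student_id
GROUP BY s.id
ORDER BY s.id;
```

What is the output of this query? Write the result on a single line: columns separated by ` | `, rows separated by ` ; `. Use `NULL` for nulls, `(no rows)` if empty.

Yuki | NULL ; Raj | 252 ; Alice | 51 ; Pia | 311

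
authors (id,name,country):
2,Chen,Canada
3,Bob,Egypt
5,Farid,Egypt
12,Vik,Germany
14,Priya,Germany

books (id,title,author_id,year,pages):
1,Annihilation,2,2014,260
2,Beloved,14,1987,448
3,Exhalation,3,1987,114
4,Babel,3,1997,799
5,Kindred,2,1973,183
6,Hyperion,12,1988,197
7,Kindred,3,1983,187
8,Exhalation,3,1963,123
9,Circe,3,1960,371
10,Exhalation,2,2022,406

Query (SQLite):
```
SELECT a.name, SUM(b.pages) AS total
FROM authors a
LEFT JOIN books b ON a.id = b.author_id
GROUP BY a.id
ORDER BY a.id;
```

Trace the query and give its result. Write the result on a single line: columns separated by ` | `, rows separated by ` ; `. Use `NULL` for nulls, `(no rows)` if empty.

LEFT JOIN keeps every authors row; unmatched ones get NULL for books columns.
Group by authors.id and compute SUM(b.pages). SUM over an all-NULL group is NULL.
  2: ids {1, 5, 10} → SUM(b.pages)=849
  3: ids {3, 4, 7, 8, 9} → SUM(b.pages)=1594
  5: ids {—} → SUM(b.pages)=NULL
  12: ids {6} → SUM(b.pages)=197
  14: ids {2} → SUM(b.pages)=448

Chen | 849 ; Bob | 1594 ; Farid | NULL ; Vik | 197 ; Priya | 448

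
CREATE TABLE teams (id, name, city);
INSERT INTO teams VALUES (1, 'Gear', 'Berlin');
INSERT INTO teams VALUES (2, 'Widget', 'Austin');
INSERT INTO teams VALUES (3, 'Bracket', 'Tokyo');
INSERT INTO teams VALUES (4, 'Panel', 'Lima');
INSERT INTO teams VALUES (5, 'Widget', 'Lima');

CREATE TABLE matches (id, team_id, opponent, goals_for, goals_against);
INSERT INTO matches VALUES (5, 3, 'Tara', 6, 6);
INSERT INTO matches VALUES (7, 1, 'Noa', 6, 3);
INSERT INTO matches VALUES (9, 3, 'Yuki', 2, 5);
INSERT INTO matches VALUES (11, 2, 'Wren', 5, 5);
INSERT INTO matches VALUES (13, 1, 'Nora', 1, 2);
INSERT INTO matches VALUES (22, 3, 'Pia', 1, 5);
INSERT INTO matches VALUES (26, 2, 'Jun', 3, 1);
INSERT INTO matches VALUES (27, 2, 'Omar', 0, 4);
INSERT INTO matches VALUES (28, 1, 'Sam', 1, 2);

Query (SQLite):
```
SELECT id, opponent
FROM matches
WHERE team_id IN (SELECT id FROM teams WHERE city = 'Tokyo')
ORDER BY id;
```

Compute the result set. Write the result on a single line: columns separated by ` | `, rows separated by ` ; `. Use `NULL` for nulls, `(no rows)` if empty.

Inner query: teams.id where city = 'Tokyo'.
Outer: keep matches rows whose team_id is in that set.
Inner query → {3}

5 | Tara ; 9 | Yuki ; 22 | Pia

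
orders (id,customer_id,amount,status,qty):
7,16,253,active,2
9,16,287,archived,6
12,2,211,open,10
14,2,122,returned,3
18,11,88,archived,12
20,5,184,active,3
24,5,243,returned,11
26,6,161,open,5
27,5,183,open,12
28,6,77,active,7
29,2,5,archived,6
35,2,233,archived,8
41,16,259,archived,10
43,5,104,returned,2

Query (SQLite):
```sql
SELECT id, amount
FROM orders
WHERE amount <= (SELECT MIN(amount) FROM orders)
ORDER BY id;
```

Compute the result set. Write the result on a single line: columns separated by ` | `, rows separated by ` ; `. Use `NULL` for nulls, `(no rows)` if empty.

29 | 5

Scalar subquery: MIN(amount) over all orders rows = 5.
Keep rows where amount <= that value.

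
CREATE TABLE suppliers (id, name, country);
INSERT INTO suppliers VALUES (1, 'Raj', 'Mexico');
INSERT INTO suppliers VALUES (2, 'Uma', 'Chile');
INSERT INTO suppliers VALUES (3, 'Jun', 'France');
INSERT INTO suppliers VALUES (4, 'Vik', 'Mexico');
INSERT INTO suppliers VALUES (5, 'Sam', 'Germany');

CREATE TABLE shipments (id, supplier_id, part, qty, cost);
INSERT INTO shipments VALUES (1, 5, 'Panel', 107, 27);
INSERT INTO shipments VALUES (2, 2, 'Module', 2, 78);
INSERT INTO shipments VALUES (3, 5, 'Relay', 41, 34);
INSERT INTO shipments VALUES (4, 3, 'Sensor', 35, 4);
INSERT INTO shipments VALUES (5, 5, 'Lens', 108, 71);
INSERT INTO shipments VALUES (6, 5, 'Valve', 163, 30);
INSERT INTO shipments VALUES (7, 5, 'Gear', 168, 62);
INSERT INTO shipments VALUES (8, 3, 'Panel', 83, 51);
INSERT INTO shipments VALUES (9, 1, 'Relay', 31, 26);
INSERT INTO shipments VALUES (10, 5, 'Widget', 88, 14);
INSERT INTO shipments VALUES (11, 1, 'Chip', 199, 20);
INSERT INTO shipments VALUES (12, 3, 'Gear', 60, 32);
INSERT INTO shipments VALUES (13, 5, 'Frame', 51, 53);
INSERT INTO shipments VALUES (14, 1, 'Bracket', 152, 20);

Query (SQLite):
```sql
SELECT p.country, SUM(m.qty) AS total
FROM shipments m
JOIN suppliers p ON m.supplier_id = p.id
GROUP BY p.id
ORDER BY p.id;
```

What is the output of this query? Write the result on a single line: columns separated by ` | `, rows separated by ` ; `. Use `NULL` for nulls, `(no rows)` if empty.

Mexico | 382 ; Chile | 2 ; France | 178 ; Germany | 726

Join each shipments row to its suppliers via supplier_id.
Group joined rows by suppliers.id; compute SUM(m.qty) per group.
  1: ids {9, 11, 14} → SUM(m.qty)=382
  2: ids {2} → SUM(m.qty)=2
  3: ids {4, 8, 12} → SUM(m.qty)=178
  5: ids {1, 3, 5, 6, 7, 10, 13} → SUM(m.qty)=726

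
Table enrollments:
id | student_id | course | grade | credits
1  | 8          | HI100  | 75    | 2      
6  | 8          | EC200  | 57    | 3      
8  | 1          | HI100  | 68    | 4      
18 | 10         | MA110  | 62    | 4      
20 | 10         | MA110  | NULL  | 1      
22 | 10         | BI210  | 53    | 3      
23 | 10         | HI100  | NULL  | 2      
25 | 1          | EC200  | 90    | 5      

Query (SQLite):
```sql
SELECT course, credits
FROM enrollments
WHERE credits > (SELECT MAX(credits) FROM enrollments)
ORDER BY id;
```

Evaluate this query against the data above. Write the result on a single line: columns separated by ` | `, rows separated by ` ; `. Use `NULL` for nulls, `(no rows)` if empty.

Scalar subquery: MAX(credits) over all enrollments rows = 5.
Keep rows where credits > that value.

(no rows)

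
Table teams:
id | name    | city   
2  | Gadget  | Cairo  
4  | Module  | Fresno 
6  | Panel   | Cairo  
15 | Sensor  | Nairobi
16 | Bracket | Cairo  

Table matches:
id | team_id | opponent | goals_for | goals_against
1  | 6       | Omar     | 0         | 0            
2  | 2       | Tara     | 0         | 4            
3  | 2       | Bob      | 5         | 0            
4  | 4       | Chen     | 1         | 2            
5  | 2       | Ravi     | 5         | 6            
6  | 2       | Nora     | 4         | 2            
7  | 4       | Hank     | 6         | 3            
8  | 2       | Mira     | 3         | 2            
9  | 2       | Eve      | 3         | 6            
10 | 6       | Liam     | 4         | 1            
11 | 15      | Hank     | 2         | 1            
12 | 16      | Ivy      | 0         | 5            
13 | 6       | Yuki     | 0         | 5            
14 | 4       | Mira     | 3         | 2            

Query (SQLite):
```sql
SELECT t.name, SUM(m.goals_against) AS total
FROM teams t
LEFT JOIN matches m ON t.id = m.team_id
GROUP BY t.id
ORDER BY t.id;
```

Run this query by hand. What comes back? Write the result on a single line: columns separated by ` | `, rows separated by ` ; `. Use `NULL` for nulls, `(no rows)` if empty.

LEFT JOIN keeps every teams row; unmatched ones get NULL for matches columns.
Group by teams.id and compute SUM(m.goals_against). SUM over an all-NULL group is NULL.
  2: ids {2, 3, 5, 6, 8, 9} → SUM(m.goals_against)=20
  4: ids {4, 7, 14} → SUM(m.goals_against)=7
  6: ids {1, 10, 13} → SUM(m.goals_against)=6
  15: ids {11} → SUM(m.goals_against)=1
  16: ids {12} → SUM(m.goals_against)=5

Gadget | 20 ; Module | 7 ; Panel | 6 ; Sensor | 1 ; Bracket | 5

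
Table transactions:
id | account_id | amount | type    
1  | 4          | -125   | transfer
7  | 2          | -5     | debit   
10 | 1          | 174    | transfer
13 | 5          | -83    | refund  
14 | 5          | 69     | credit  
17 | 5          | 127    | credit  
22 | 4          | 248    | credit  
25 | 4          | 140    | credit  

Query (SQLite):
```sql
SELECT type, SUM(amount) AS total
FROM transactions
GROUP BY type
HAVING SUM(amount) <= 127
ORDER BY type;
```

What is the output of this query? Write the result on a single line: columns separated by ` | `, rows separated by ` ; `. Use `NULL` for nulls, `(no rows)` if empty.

Partition transactions by type; compute SUM(amount) within each group.
HAVING: keep groups where SUM(amount) <= 127.
  credit: ids {14, 17, 22, 25} → SUM(amount)=584
  debit: ids {7} → SUM(amount)=-5
  refund: ids {13} → SUM(amount)=-83
  transfer: ids {1, 10} → SUM(amount)=49

debit | -5 ; refund | -83 ; transfer | 49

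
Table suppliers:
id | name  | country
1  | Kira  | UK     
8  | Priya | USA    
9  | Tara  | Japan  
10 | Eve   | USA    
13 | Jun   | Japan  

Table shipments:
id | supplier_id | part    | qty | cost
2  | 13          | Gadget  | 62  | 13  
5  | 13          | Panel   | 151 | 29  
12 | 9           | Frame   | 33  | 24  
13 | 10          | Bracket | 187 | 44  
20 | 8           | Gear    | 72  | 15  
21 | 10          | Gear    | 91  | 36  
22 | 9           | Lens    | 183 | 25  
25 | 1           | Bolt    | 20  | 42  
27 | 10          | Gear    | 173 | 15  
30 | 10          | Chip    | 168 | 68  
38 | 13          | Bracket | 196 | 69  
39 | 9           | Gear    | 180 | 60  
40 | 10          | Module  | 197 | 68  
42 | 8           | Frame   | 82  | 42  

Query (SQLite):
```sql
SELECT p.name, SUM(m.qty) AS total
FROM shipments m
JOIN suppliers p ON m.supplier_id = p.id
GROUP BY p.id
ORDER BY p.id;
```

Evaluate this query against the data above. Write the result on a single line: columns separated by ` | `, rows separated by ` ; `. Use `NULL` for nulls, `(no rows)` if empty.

Join each shipments row to its suppliers via supplier_id.
Group joined rows by suppliers.id; compute SUM(m.qty) per group.
  1: ids {25} → SUM(m.qty)=20
  8: ids {20, 42} → SUM(m.qty)=154
  9: ids {12, 22, 39} → SUM(m.qty)=396
  10: ids {13, 21, 27, 30, 40} → SUM(m.qty)=816
  13: ids {2, 5, 38} → SUM(m.qty)=409

Kira | 20 ; Priya | 154 ; Tara | 396 ; Eve | 816 ; Jun | 409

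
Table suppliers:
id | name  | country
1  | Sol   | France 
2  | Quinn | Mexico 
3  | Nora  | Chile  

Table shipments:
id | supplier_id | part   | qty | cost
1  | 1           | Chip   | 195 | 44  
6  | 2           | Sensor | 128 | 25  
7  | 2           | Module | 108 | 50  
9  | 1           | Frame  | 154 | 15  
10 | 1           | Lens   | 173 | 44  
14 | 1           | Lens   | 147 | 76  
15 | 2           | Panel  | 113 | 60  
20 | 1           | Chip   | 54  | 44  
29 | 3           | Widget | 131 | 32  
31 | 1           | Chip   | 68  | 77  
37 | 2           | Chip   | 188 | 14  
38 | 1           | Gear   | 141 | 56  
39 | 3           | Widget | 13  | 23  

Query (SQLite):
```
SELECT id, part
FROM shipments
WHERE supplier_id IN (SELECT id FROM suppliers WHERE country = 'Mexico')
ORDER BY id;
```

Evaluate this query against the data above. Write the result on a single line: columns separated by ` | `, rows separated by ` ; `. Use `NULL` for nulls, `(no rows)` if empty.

Inner query: suppliers.id where country = 'Mexico'.
Outer: keep shipments rows whose supplier_id is in that set.
Inner query → {2}

6 | Sensor ; 7 | Module ; 15 | Panel ; 37 | Chip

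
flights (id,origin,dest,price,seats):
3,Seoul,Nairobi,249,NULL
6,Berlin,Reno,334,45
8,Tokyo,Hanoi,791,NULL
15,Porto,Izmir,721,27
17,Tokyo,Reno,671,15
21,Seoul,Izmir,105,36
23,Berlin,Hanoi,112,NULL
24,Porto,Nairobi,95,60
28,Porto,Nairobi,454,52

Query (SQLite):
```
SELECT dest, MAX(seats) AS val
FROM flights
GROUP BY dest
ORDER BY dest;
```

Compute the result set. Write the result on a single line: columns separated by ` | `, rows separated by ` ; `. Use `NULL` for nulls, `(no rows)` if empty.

Partition flights by dest; compute MAX(seats) within each group.
  Hanoi: ids {8, 23} → MAX(seats)=NULL
  Izmir: ids {15, 21} → MAX(seats)=36
  Nairobi: ids {3, 24, 28} → MAX(seats)=60
  Reno: ids {6, 17} → MAX(seats)=45

Hanoi | NULL ; Izmir | 36 ; Nairobi | 60 ; Reno | 45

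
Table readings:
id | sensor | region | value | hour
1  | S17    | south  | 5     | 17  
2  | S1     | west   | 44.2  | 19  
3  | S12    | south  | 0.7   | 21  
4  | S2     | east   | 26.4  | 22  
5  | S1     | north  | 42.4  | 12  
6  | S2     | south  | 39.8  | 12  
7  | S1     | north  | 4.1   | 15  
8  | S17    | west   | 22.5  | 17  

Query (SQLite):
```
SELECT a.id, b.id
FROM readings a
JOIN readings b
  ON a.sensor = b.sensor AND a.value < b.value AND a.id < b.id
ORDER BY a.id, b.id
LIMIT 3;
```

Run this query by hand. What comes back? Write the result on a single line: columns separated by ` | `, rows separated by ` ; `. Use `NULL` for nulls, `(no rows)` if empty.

1 | 8 ; 4 | 6

Pairs (a,b) with same sensor, a.value < b.value, a.id < b.id.
sensor groups: S1:{2,5,7} S12:{3} S17:{1,8} S2:{4,6}
Ordered by (a.id, b.id); first 3.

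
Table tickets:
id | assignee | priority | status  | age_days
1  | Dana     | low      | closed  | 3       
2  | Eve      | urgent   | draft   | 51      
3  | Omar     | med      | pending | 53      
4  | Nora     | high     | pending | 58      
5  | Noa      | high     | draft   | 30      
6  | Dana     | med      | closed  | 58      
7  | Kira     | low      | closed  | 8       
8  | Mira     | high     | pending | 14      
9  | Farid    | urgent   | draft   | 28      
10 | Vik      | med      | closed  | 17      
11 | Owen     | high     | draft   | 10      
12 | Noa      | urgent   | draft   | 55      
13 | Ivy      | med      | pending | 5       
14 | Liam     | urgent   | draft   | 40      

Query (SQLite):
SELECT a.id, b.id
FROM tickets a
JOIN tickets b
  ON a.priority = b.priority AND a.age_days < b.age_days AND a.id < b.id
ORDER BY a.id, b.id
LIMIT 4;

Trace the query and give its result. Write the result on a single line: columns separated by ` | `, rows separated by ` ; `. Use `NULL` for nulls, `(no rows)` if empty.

Pairs (a,b) with same priority, a.age_days < b.age_days, a.id < b.id.
priority groups: high:{4,5,8,11} low:{1,7} med:{3,6,10,13} urgent:{2,9,12,14}
Ordered by (a.id, b.id); first 4.

1 | 7 ; 2 | 12 ; 3 | 6 ; 9 | 12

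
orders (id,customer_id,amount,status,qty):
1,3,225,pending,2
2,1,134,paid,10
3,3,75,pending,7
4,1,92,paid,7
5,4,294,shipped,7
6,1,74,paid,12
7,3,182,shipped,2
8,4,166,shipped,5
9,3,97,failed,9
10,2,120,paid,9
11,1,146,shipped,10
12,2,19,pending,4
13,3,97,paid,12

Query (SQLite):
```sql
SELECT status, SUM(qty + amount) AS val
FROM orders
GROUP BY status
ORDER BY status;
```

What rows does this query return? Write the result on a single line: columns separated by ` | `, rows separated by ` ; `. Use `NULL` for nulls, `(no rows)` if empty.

failed | 106 ; paid | 567 ; pending | 332 ; shipped | 812

For each row compute qty + amount.
Group by status; take SUM of the expression per group.
  failed: ids {9} → SUM(qty + amount)=106
  paid: ids {2, 4, 6, 10, 13} → SUM(qty + amount)=567
  pending: ids {1, 3, 12} → SUM(qty + amount)=332
  shipped: ids {5, 7, 8, 11} → SUM(qty + amount)=812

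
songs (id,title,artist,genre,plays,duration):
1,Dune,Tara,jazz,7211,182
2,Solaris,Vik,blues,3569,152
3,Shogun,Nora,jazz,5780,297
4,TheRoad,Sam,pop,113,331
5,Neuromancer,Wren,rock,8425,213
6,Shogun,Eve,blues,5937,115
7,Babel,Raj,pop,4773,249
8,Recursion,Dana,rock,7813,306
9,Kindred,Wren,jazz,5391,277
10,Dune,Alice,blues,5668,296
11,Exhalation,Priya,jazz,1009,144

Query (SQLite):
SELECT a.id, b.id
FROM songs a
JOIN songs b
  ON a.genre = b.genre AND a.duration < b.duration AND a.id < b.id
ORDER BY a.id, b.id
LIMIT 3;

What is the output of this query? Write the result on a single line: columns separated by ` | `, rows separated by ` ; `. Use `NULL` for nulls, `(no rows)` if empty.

1 | 3 ; 1 | 9 ; 2 | 10

Pairs (a,b) with same genre, a.duration < b.duration, a.id < b.id.
genre groups: blues:{2,6,10} jazz:{1,3,9,11} pop:{4,7} rock:{5,8}
Ordered by (a.id, b.id); first 3.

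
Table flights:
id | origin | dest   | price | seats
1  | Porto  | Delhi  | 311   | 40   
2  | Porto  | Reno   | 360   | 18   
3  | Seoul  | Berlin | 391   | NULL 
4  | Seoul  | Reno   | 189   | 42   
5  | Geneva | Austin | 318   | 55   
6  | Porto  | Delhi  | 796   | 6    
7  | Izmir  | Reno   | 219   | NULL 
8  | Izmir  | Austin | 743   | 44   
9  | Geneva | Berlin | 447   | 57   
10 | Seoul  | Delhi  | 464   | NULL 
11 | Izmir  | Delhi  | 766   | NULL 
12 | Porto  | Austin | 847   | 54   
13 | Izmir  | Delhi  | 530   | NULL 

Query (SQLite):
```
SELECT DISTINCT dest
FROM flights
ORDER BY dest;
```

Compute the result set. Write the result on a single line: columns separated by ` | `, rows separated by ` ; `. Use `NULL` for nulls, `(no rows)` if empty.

Austin ; Berlin ; Delhi ; Reno

Collect distinct dest values from flights.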